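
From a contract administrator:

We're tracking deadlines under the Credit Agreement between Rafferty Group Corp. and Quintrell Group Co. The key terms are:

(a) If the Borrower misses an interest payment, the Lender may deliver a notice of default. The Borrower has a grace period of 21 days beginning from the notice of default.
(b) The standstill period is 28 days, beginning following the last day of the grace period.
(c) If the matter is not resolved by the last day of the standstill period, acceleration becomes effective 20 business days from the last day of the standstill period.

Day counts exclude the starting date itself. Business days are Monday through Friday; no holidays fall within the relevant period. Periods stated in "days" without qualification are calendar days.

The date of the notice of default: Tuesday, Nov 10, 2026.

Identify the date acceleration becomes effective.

Jan 26, 2027

The last day of the grace period: Nov 10, 2026 + 21 days = Dec 1, 2026.
The last day of the standstill period: 28 calendar days after Dec 1, 2026 is Dec 29, 2026.
The date acceleration becomes effective: counting 20 business days from Tuesday, Dec 29, 2026 (Dec 30, Dec 31, Jan 1, Jan 4, …, Jan 22, Jan 25, Jan 26, skipping weekends) reaches Tuesday, Jan 26, 2027.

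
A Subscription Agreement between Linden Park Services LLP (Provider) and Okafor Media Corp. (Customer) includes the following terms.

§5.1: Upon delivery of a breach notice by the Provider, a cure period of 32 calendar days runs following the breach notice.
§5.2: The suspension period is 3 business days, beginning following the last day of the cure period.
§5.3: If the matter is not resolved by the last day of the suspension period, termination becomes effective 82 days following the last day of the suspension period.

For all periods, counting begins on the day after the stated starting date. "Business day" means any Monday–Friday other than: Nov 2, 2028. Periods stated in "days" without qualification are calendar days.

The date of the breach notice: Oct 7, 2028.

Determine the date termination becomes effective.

Feb 3, 2029

The last day of the cure period: Oct 7, 2028 + 32 days = Nov 8, 2028.
The last day of the suspension period: 3 business days after Wednesday, Nov 8, 2028, skipping weekends — Nov 9, Nov 10, Nov 13 — lands on Monday, Nov 13, 2028.
Adding 82 calendar days to Nov 13, 2028 gives Feb 3, 2029, which is the date termination becomes effective.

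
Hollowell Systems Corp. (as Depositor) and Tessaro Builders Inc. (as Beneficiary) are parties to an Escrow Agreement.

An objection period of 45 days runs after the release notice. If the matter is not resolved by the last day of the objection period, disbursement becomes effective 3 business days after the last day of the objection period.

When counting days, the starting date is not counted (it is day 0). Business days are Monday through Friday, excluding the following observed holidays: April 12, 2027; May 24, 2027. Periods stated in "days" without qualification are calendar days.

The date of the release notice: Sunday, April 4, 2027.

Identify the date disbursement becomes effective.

May 25, 2027

The last day of the objection period: April 4, 2027 + 45 days = May 19, 2027.
The date disbursement becomes effective: 3 business days after Wednesday, May 19, 2027, skipping weekends and the listed holiday on May 24 — May 20, May 21, May 25 — lands on Tuesday, May 25, 2027.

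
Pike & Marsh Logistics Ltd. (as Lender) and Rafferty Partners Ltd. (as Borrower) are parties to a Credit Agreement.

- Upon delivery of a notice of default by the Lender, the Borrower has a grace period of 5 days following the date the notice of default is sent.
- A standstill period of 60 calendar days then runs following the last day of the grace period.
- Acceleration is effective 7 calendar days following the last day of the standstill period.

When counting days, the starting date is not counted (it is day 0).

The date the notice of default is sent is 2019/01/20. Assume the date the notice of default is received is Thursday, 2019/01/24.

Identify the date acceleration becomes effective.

2019/04/02

The last day of the grace period: 5 calendar days after 2019/01/20 is 2019/01/25.
The last day of the standstill period: 2019/01/25 + 60 days = 2019/03/26.
The date acceleration becomes effective: 2019/03/26 + 7 days = 2019/04/02.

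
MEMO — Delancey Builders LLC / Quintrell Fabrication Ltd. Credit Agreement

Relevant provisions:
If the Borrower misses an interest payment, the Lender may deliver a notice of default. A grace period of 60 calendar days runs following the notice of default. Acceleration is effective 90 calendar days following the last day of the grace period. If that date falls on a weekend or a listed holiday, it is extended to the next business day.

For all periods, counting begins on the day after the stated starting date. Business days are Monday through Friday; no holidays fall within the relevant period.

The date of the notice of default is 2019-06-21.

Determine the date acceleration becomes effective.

The last day of the grace period: 2019-06-21 + 60 days = 2019-08-20.
The date acceleration becomes effective: 2019-08-20 + 90 days = 2019-11-18. 2019-11-18 is a Monday, so no roll-forward applies.

2019-11-18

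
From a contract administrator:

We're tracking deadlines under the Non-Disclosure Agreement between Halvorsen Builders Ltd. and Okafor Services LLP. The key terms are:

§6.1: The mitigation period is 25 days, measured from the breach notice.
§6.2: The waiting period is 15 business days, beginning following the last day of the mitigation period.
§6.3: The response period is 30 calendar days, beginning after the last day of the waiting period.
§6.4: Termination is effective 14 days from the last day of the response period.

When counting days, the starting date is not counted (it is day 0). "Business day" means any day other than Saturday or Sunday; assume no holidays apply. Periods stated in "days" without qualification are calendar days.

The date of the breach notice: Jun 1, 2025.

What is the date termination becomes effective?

Aug 30, 2025

The last day of the mitigation period: Jun 1, 2025 + 25 days = Jun 26, 2025.
The last day of the waiting period: 15 business days after Thursday, Jun 26, 2025, skipping weekends — Jun 27, Jun 30, Jul 1, Jul 2, …, Jul 15, Jul 16, Jul 17 — lands on Thursday, Jul 17, 2025.
The last day of the response period: Jul 17, 2025 + 30 days = Aug 16, 2025.
The date termination becomes effective: 14 calendar days after Aug 16, 2025 is Aug 30, 2025.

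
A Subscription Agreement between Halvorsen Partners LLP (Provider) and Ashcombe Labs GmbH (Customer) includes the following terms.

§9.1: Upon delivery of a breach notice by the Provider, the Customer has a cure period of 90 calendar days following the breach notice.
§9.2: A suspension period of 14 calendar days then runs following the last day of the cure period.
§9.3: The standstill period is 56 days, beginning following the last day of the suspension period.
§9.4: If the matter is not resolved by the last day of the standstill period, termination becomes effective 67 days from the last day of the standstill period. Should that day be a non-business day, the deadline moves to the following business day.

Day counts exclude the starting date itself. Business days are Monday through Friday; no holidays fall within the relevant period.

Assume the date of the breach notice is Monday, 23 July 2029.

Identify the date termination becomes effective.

The last day of the cure period: 23 July 2029 + 90 days = 21 October 2029.
The last day of the suspension period: 21 October 2029 + 14 days = 4 November 2029.
Adding 56 calendar days to 4 November 2029 gives 30 December 2029, which is the last day of the standstill period.
The date termination becomes effective: 67 calendar days after 30 December 2029 is 7 March 2030. 7 March 2030 is a Thursday, so no roll-forward applies.

7 March 2030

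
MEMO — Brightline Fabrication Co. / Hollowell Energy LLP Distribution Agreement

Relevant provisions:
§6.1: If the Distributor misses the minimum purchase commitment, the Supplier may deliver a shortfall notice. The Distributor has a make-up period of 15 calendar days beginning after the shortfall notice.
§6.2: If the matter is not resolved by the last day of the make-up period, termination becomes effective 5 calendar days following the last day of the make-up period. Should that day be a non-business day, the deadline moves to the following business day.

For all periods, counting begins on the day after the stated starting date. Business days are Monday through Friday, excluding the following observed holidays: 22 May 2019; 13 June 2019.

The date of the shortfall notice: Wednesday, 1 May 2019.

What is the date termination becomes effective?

21 May 2019

Adding 15 calendar days to 1 May 2019 gives 16 May 2019, which is the last day of the make-up period.
The date termination becomes effective: 5 calendar days after 16 May 2019 is 21 May 2019. 21 May 2019 is a Tuesday and is not a listed holiday, so no roll-forward applies.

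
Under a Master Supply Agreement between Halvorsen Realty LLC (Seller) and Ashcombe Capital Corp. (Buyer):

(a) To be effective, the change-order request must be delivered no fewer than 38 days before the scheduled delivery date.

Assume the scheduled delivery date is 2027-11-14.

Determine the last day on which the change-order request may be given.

2027-11-14 minus 38 days is 2027-10-07.

2027-10-07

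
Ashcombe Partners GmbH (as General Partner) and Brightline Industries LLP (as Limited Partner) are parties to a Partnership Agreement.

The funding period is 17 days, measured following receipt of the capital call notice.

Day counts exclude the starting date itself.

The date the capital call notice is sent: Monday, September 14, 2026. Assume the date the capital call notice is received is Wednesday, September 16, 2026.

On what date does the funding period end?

October 3, 2026

The last day of the funding period: 17 calendar days after September 16, 2026 is October 3, 2026.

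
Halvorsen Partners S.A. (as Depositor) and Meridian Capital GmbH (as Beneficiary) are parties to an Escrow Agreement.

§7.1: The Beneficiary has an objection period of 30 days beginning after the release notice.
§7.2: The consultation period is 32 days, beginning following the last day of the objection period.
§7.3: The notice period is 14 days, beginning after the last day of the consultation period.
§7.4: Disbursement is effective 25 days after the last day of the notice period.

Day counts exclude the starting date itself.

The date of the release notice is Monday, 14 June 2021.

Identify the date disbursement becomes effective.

23 September 2021

Adding 30 calendar days to 14 June 2021 gives 14 July 2021, which is the last day of the objection period.
Adding 32 calendar days to 14 July 2021 gives 15 August 2021, which is the last day of the consultation period.
The last day of the notice period: 15 August 2021 + 14 days = 29 August 2021.
The date disbursement becomes effective: 25 calendar days after 29 August 2021 is 23 September 2021.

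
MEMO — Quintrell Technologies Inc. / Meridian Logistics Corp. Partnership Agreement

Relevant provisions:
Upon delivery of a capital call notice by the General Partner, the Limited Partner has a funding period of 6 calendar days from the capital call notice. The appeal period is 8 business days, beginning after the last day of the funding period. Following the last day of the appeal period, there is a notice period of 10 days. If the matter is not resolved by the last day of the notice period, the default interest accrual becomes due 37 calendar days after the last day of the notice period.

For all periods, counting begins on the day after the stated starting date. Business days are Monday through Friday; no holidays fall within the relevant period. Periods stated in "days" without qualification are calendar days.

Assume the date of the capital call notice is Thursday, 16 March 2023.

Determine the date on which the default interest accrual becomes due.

The last day of the funding period: 16 March 2023 + 6 days = 22 March 2023.
From Wednesday, 22 March 2023, 8 business days (Mar 23, Mar 24, Mar 27, Mar 28, Mar 29, Mar 30, Mar 31, Apr 3, skipping weekends) brings us to Monday, 3 April 2023, which is the last day of the appeal period.
The last day of the notice period: 10 calendar days after 3 April 2023 is 13 April 2023.
Adding 37 calendar days to 13 April 2023 gives 20 May 2023, which is the date on which the default interest accrual becomes due.

20 May 2023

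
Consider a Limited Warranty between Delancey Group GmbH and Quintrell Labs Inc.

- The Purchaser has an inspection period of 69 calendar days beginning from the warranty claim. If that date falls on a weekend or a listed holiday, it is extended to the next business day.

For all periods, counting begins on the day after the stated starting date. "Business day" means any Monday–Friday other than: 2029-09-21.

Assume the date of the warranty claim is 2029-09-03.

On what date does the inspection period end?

2029-11-12

The last day of the inspection period: 69 calendar days after 2029-09-03 is 2029-11-11. That falls on a Sunday, so it rolls to the next business day, Monday, 2029-11-12.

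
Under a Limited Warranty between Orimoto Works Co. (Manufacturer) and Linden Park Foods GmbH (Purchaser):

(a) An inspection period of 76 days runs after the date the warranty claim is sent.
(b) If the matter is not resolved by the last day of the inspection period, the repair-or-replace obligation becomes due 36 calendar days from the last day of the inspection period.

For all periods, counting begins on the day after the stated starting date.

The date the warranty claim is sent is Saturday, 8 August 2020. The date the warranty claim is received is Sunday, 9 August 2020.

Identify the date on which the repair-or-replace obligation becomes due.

28 November 2020

The last day of the inspection period: 8 August 2020 + 76 days = 23 October 2020.
The date on which the repair-or-replace obligation becomes due: 36 calendar days after 23 October 2020 is 28 November 2020.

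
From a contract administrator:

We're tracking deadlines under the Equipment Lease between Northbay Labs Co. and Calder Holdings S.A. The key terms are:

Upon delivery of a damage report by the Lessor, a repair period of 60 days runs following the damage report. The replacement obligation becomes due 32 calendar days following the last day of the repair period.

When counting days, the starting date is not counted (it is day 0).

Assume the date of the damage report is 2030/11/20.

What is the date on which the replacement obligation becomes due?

The last day of the repair period: 60 calendar days after 2030/11/20 is 2031/01/19.
The date on which the replacement obligation becomes due: 32 calendar days after 2031/01/19 is 2031/02/20.

2031/02/20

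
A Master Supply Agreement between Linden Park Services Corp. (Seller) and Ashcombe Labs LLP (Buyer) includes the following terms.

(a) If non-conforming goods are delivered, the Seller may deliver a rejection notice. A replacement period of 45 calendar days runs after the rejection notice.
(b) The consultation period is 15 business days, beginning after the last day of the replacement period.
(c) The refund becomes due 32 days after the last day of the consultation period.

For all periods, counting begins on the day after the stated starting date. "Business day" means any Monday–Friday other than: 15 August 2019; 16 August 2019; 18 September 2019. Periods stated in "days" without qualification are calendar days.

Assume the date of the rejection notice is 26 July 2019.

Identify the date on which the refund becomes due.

2 November 2019

Adding 45 calendar days to 26 July 2019 gives 9 September 2019, which is the last day of the replacement period.
From Monday, 9 September 2019, 15 business days (Sep 10, Sep 11, Sep 12, Sep 13, …, Sep 27, Sep 30, Oct 1, skipping weekends and the listed holiday on Sep 18) brings us to Tuesday, 1 October 2019, which is the last day of the consultation period.
Adding 32 calendar days to 1 October 2019 gives 2 November 2019, which is the date on which the refund becomes due.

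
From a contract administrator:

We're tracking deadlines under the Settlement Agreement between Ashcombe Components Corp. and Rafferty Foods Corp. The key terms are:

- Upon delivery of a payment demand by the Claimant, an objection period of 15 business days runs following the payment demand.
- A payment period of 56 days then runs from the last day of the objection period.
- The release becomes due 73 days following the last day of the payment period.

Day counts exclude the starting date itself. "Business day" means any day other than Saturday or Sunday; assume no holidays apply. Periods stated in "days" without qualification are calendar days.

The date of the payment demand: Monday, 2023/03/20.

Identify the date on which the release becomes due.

From Monday, 2023/03/20, 15 business days (Mar 21, Mar 22, Mar 23, Mar 24, …, Apr 6, Apr 7, Apr 10, skipping weekends) brings us to Monday, 2023/04/10, which is the last day of the objection period.
Adding 56 calendar days to 2023/04/10 gives 2023/06/05, which is the last day of the payment period.
Adding 73 calendar days to 2023/06/05 gives 2023/08/17, which is the date on which the release becomes due.

2023/08/17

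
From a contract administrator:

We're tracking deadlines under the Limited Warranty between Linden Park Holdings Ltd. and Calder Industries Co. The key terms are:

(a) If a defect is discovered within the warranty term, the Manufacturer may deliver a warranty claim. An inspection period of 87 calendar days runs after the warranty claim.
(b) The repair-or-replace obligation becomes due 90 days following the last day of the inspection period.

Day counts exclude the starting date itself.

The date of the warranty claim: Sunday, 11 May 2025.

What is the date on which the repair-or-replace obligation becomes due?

The last day of the inspection period: 11 May 2025 + 87 days = 6 August 2025.
Adding 90 calendar days to 6 August 2025 gives 4 November 2025, which is the date on which the repair-or-replace obligation becomes due.

4 November 2025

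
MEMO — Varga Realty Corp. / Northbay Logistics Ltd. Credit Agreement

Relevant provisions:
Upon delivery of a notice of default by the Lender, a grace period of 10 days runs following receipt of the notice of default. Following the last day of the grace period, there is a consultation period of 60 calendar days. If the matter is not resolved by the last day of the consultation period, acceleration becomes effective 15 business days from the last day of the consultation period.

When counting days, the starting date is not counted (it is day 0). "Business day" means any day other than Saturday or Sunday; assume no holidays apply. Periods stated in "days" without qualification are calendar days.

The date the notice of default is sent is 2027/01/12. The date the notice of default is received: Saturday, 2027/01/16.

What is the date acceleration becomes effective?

2027/04/16

The last day of the grace period: 10 calendar days after 2027/01/16 is 2027/01/26.
Adding 60 calendar days to 2027/01/26 gives 2027/03/27, which is the last day of the consultation period.
The date acceleration becomes effective: 15 business days after Saturday, 2027/03/27, skipping weekends — Mar 29, Mar 30, Mar 31, Apr 1, …, Apr 14, Apr 15, Apr 16 — lands on Friday, 2027/04/16.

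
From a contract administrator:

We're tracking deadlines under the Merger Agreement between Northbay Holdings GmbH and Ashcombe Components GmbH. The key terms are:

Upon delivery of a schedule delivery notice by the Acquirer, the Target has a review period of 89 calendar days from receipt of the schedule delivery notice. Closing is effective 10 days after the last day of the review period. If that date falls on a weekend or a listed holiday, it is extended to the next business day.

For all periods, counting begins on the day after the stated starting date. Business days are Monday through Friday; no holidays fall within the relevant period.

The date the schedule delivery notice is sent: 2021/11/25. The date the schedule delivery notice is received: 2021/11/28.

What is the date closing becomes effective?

2022/03/07

The last day of the review period: 89 calendar days after 2021/11/28 is 2022/02/25.
The date closing becomes effective: 2022/02/25 + 10 days = 2022/03/07. 2022/03/07 is a Monday, so no roll-forward applies.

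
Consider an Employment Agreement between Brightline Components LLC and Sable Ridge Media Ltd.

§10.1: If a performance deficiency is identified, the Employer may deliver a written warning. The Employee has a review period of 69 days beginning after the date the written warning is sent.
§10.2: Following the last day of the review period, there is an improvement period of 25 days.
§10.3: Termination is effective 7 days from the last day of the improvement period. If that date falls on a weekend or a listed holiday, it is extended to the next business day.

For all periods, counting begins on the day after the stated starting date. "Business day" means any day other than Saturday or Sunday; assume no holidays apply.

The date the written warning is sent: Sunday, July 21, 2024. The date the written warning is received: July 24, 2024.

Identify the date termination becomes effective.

The last day of the review period: July 21, 2024 + 69 days = September 28, 2024.
The last day of the improvement period: 25 calendar days after September 28, 2024 is October 23, 2024.
Adding 7 calendar days to October 23, 2024 gives October 30, 2024, which is the date termination becomes effective. October 30, 2024 is a Wednesday, so no roll-forward applies.

October 30, 2024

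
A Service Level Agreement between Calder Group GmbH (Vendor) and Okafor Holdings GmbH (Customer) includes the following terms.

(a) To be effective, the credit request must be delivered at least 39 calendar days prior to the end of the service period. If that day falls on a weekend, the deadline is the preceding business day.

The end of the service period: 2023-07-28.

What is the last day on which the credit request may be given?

2023-07-28 minus 39 days is 2023-06-19. That is a Monday, so no adjustment is needed.

2023-06-19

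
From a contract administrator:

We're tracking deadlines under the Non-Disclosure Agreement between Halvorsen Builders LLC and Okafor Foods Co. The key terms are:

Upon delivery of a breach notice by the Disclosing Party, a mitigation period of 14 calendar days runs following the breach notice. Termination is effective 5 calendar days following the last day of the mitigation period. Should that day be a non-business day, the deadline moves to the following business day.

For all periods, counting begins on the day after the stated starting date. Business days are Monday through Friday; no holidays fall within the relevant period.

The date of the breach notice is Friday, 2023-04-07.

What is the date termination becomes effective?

2023-04-26

The last day of the mitigation period: 2023-04-07 + 14 days = 2023-04-21.
The date termination becomes effective: 5 calendar days after 2023-04-21 is 2023-04-26. 2023-04-26 is a Wednesday, so no roll-forward applies.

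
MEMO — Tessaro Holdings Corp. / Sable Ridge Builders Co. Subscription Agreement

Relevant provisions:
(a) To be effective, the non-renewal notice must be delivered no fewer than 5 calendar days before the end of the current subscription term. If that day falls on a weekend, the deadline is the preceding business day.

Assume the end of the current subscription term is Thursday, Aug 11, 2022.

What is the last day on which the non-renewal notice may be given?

Aug 5, 2022

Aug 11, 2022 minus 5 days is Aug 6, 2022. That is a Saturday, so the deadline moves back to Friday, Aug 5, 2022.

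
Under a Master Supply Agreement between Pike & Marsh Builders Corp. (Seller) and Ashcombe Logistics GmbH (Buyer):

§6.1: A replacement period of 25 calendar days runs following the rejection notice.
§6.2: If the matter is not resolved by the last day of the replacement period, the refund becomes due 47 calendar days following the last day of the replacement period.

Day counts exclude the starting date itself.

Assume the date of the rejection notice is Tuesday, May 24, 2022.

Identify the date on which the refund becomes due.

The last day of the replacement period: May 24, 2022 + 25 days = June 18, 2022.
Adding 47 calendar days to June 18, 2022 gives August 4, 2022, which is the date on which the refund becomes due.

August 4, 2022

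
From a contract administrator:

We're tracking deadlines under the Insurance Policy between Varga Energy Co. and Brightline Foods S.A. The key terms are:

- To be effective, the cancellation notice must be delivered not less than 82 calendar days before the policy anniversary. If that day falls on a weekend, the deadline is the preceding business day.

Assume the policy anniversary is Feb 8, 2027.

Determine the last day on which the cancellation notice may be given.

Nov 18, 2026

Counting back 82 calendar days from Feb 8, 2027 gives Nov 18, 2026. That is a Wednesday, so no adjustment is needed.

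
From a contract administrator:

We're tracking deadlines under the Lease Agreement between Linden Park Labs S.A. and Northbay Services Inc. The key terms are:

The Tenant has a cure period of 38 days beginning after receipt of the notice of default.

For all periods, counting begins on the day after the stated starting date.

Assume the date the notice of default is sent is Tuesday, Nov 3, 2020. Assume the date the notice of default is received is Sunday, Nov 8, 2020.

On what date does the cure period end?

Dec 16, 2020

The last day of the cure period: 38 calendar days after Nov 8, 2020 is Dec 16, 2020.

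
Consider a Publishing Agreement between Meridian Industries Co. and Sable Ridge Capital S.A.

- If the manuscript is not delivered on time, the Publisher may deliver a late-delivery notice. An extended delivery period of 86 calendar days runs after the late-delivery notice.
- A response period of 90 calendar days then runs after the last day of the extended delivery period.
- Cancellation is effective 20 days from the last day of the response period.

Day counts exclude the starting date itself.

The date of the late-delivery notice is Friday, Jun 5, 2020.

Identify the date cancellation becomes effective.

Dec 18, 2020

Adding 86 calendar days to Jun 5, 2020 gives Aug 30, 2020, which is the last day of the extended delivery period.
Adding 90 calendar days to Aug 30, 2020 gives Nov 28, 2020, which is the last day of the response period.
The date cancellation becomes effective: 20 calendar days after Nov 28, 2020 is Dec 18, 2020.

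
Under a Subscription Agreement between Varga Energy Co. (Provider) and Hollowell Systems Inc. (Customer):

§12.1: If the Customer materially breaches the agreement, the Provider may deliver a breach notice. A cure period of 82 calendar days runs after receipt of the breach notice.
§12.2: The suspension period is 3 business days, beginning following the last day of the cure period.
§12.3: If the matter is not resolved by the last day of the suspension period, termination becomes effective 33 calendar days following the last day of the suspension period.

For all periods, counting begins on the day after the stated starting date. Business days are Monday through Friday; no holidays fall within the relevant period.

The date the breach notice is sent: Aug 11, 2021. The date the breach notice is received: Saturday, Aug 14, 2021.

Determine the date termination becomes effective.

The last day of the cure period: 82 calendar days after Aug 14, 2021 is Nov 4, 2021.
The last day of the suspension period: 3 business days after Thursday, Nov 4, 2021, skipping weekends — Nov 5, Nov 8, Nov 9 — lands on Tuesday, Nov 9, 2021.
The date termination becomes effective: 33 calendar days after Nov 9, 2021 is Dec 12, 2021.

Dec 12, 2021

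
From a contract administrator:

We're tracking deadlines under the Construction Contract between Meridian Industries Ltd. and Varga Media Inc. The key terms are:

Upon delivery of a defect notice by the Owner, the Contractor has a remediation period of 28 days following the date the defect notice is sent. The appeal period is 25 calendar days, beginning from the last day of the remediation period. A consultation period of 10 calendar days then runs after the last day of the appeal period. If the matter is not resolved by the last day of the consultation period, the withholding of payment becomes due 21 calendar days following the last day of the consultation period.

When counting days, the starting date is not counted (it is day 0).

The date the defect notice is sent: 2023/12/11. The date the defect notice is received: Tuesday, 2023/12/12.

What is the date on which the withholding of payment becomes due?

The last day of the remediation period: 28 calendar days after 2023/12/11 is 2024/01/08.
Adding 25 calendar days to 2024/01/08 gives 2024/02/02, which is the last day of the appeal period.
Adding 10 calendar days to 2024/02/02 gives 2024/02/12, which is the last day of the consultation period.
The date on which the withholding of payment becomes due: 21 calendar days after 2024/02/12 is 2024/03/04.

2024/03/04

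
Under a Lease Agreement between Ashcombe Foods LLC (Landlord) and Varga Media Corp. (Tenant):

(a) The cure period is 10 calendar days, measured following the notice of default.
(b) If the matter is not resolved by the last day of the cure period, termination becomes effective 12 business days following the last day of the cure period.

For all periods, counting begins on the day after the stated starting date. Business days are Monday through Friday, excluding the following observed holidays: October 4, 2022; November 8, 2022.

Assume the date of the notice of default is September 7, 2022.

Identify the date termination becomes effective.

October 5, 2022

The last day of the cure period: 10 calendar days after September 7, 2022 is September 17, 2022.
The date termination becomes effective: 12 business days after Saturday, September 17, 2022, skipping weekends and the listed holiday on Oct 4 — Sep 19, Sep 20, Sep 21, Sep 22, …, Sep 30, Oct 3, Oct 5 — lands on Wednesday, October 5, 2022.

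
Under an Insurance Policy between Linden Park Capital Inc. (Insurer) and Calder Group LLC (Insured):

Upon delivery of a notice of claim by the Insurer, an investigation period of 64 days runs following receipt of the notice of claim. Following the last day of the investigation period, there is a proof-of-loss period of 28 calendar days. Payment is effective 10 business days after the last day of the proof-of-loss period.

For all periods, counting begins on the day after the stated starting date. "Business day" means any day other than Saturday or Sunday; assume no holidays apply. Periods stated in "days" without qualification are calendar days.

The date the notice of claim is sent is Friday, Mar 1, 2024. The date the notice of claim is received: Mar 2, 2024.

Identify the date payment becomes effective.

The last day of the investigation period: 64 calendar days after Mar 2, 2024 is May 5, 2024.
The last day of the proof-of-loss period: May 5, 2024 + 28 days = Jun 2, 2024.
The date payment becomes effective: 10 business days after Sunday, Jun 2, 2024, skipping weekends — Jun 3, Jun 4, Jun 5, Jun 6, Jun 7, Jun 10, Jun 11, Jun 12, Jun 13, Jun 14 — lands on Friday, Jun 14, 2024.

Jun 14, 2024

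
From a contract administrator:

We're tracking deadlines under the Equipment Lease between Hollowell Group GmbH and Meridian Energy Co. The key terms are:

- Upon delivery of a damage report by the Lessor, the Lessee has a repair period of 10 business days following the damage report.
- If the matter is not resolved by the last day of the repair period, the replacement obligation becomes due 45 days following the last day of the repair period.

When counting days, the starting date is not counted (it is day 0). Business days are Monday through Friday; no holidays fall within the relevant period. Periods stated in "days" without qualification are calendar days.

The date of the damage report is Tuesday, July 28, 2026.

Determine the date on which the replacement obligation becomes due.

September 25, 2026

From Tuesday, July 28, 2026, 10 business days (Jul 29, Jul 30, Jul 31, Aug 3, Aug 4, Aug 5, Aug 6, Aug 7, Aug 10, Aug 11, skipping weekends) brings us to Tuesday, August 11, 2026, which is the last day of the repair period.
Adding 45 calendar days to August 11, 2026 gives September 25, 2026, which is the date on which the replacement obligation becomes due.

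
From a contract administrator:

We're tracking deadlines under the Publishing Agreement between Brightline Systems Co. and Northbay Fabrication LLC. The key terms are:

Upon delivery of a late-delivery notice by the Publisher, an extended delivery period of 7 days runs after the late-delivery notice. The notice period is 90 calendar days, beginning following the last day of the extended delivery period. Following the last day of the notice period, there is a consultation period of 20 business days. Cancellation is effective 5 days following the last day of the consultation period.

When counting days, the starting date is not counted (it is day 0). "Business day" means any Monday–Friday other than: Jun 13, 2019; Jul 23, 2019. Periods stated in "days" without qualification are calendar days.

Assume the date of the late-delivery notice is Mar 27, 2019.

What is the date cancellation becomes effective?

Aug 5, 2019

Adding 7 calendar days to Mar 27, 2019 gives Apr 3, 2019, which is the last day of the extended delivery period.
The last day of the notice period: Apr 3, 2019 + 90 days = Jul 2, 2019.
The last day of the consultation period: 20 business days after Tuesday, Jul 2, 2019, skipping weekends and the listed holiday on Jul 23 — Jul 3, Jul 4, Jul 5, Jul 8, …, Jul 29, Jul 30, Jul 31 — lands on Wednesday, Jul 31, 2019.
The date cancellation becomes effective: 5 calendar days after Jul 31, 2019 is Aug 5, 2019.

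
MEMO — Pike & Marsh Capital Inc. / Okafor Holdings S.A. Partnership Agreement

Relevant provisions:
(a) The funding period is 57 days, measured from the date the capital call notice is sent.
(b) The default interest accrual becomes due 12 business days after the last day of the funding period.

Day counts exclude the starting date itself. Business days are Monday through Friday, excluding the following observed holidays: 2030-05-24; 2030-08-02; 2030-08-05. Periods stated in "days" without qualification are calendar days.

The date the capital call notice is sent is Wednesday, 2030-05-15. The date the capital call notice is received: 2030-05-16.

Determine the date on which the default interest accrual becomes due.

Adding 57 calendar days to 2030-05-15 gives 2030-07-11, which is the last day of the funding period.
The date on which the default interest accrual becomes due: 12 business days after Thursday, 2030-07-11, skipping weekends — Jul 12, Jul 15, Jul 16, Jul 17, …, Jul 25, Jul 26, Jul 29 — lands on Monday, 2030-07-29.

2030-07-29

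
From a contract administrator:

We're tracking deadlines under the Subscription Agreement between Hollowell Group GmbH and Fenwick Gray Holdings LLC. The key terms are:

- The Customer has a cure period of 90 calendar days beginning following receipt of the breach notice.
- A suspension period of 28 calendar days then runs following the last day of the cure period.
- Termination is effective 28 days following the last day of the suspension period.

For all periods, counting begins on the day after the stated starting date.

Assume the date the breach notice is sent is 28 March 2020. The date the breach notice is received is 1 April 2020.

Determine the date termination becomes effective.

The last day of the cure period: 90 calendar days after 1 April 2020 is 30 June 2020.
The last day of the suspension period: 30 June 2020 + 28 days = 28 July 2020.
The date termination becomes effective: 28 calendar days after 28 July 2020 is 25 August 2020.

25 August 2020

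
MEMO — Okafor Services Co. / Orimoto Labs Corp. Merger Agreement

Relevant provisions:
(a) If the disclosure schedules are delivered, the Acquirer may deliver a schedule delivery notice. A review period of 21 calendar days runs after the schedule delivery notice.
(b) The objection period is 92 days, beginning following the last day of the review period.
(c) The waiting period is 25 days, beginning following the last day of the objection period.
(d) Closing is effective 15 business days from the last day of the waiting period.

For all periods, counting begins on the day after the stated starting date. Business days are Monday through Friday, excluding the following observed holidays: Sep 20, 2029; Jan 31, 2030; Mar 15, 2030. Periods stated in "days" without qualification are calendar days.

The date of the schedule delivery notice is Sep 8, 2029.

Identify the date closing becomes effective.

Adding 21 calendar days to Sep 8, 2029 gives Sep 29, 2029, which is the last day of the review period.
The last day of the objection period: 92 calendar days after Sep 29, 2029 is Dec 30, 2029.
The last day of the waiting period: 25 calendar days after Dec 30, 2029 is Jan 24, 2030.
The date closing becomes effective: counting 15 business days from Thursday, Jan 24, 2030 (Jan 25, Jan 28, Jan 29, Jan 30, …, Feb 13, Feb 14, Feb 15, skipping weekends and the listed holiday on Jan 31) reaches Friday, Feb 15, 2030.

Feb 15, 2030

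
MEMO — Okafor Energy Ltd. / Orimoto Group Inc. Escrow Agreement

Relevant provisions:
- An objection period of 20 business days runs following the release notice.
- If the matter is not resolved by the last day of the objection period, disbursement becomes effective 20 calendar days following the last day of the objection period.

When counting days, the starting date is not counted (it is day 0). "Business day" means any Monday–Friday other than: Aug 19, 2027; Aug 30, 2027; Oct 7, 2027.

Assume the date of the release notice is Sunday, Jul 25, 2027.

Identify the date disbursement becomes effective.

Sep 12, 2027

The last day of the objection period: 20 business days after Sunday, Jul 25, 2027, skipping weekends and the listed holiday on Aug 19 — Jul 26, Jul 27, Jul 28, Jul 29, …, Aug 18, Aug 20, Aug 23 — lands on Monday, Aug 23, 2027.
The date disbursement becomes effective: Aug 23, 2027 + 20 days = Sep 12, 2027.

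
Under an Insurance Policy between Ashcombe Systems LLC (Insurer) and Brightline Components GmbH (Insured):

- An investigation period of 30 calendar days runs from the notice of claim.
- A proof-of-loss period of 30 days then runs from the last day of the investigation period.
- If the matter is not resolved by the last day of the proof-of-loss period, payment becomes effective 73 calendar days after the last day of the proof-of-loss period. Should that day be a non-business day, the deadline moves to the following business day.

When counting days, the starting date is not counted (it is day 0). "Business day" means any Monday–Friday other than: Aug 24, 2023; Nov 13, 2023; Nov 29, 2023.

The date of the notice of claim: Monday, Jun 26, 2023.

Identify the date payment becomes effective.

Nov 6, 2023

The last day of the investigation period: Jun 26, 2023 + 30 days = Jul 26, 2023.
The last day of the proof-of-loss period: 30 calendar days after Jul 26, 2023 is Aug 25, 2023.
Adding 73 calendar days to Aug 25, 2023 gives Nov 6, 2023, which is the date payment becomes effective. Nov 6, 2023 is a Monday and is not a listed holiday, so no roll-forward applies.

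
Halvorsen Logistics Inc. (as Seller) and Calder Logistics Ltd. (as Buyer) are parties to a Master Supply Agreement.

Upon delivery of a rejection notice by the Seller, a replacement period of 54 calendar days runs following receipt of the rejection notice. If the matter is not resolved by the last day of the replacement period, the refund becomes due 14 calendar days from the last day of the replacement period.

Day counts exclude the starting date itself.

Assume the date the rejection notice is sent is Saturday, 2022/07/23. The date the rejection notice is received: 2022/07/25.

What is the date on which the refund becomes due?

The last day of the replacement period: 2022/07/25 + 54 days = 2022/09/17.
The date on which the refund becomes due: 2022/09/17 + 14 days = 2022/10/01.

2022/10/01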